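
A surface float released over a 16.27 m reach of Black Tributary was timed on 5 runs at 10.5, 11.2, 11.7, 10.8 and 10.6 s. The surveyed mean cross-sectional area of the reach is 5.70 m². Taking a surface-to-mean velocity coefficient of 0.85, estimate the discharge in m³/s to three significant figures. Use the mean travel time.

t̄ = (10.5 + 11.2 + 11.7 + 10.8 + 10.6) / 5 = 10.96 s
v_surface = L / t̄ = 16.27 / 10.96 = 1.484 m/s
v_mean = 0.85 × 1.484 = 1.262 m/s
Q = A × v_mean = 5.70 × 1.262 = 7.192 m³/s

7.19 m³/s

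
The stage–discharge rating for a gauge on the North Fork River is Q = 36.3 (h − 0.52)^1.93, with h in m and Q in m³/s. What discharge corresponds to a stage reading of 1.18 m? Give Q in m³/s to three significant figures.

Q = 36.3 × (1.18 − 0.52)^1.93 = 36.3 × 0.66^1.93 = 16.28 m³/s

16.3 m³/s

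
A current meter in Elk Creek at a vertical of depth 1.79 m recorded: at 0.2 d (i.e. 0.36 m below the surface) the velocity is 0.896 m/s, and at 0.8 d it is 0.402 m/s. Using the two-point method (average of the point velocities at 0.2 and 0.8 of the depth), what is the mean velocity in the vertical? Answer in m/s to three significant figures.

0.649 m/s

v̄ = (0.896 + 0.402) / 2 = 0.6490 m/s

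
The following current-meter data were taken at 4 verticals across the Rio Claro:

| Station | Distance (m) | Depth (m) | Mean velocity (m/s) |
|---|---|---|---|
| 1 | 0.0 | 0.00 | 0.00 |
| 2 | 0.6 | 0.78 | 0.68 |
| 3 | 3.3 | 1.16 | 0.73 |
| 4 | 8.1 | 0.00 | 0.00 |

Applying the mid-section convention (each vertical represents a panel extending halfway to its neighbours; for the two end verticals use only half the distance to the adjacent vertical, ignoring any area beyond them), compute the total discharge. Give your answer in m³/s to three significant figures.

w_2 = (3.3 − 0.0)/2 = 1.65 m; q_2 = 0.68 × 0.78 × 1.65 = 0.8752 m³/s
w_3 = (8.1 − 0.6)/2 = 3.75 m; q_3 = 0.73 × 1.16 × 3.75 = 3.176 m³/s
Stations 1, 4 contribute zero (depth or velocity is 0).
Q = Σ qᵢ = 4.051 m³/s

4.05 m³/s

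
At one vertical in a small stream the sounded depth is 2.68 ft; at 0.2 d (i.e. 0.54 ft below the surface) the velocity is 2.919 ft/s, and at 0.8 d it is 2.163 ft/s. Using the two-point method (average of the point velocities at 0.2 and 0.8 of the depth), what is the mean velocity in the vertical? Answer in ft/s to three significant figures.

2.54 ft/s

v̄ = (2.919 + 2.163) / 2 = 2.541 ft/s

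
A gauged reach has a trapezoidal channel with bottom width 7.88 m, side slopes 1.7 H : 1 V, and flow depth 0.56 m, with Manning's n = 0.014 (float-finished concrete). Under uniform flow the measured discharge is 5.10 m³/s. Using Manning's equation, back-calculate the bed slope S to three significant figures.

0.000539

A = (b + z·y)·y = (7.88 + 1.7×0.56)×0.56 = 4.946 m²
P = b + 2y√(1+z²) = 7.88 + 2×0.56×√(1+1.7²) = 10.09 m
R = A/P = 4.946/10.09 = 0.4902 m
S = (Q·n / (1·A·R^(2/3)))² = (5.10×0.014 / (1×4.946×0.6217))² = 0.0005391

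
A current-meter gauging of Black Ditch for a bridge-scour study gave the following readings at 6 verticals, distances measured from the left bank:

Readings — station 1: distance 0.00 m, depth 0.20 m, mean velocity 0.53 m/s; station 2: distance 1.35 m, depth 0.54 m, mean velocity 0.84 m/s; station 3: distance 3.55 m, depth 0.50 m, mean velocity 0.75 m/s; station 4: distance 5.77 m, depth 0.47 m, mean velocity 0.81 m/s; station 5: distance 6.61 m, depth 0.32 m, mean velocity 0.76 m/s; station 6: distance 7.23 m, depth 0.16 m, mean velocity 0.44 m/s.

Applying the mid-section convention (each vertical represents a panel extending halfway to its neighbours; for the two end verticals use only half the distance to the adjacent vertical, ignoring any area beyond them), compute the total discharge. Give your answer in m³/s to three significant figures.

w_1 = (1.35 − 0.00)/2 = 0.675 m; q_1 = 0.53 × 0.20 × 0.675 = 0.07155 m³/s
w_2 = (3.55 − 0.00)/2 = 1.775 m; q_2 = 0.84 × 0.54 × 1.775 = 0.8051 m³/s
w_3 = (5.77 − 1.35)/2 = 2.21 m; q_3 = 0.75 × 0.50 × 2.21 = 0.8288 m³/s
w_4 = (6.61 − 3.55)/2 = 1.53 m; q_4 = 0.81 × 0.47 × 1.53 = 0.5825 m³/s
w_5 = (7.23 − 5.77)/2 = 0.73 m; q_5 = 0.76 × 0.32 × 0.73 = 0.1775 m³/s
w_6 = (7.23 − 6.61)/2 = 0.31 m; q_6 = 0.44 × 0.16 × 0.31 = 0.02182 m³/s
Q = Σ qᵢ = 2.487 m³/s

2.49 m³/s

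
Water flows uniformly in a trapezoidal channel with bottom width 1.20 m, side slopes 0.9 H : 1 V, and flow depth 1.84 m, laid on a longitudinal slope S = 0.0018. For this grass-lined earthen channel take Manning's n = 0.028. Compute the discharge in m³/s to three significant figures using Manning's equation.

7.17 m³/s

A = (b + z·y)·y = (1.20 + 0.9×1.84)×1.84 = 5.255 m²
P = b + 2y√(1+z²) = 1.20 + 2×1.84×√(1+0.9²) = 6.151 m
R = A/P = 5.255/6.151 = 0.8543 m
Q = (1/n)·A·R^(2/3)·S^(1/2) = (1/0.028) × 5.255 × 0.8543^(2/3) × 0.0018^(1/2) = 7.169 m³/s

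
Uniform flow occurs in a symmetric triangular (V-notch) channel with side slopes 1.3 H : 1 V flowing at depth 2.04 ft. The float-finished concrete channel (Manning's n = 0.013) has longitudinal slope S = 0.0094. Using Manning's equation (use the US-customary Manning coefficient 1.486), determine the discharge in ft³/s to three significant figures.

52.0 ft³/s

A = z·y² = 1.3×2.04² = 5.410 ft²
P = 2y√(1+z²) = 2×2.04×√(1+1.3²) = 6.692 ft
R = A/P = 5.410/6.692 = 0.8085 ft
Q = (1.486/n)·A·R^(2/3)·S^(1/2) = (1.486/0.013) × 5.410 × 0.8085^(2/3) × 0.0094^(1/2) = 52.03 ft³/s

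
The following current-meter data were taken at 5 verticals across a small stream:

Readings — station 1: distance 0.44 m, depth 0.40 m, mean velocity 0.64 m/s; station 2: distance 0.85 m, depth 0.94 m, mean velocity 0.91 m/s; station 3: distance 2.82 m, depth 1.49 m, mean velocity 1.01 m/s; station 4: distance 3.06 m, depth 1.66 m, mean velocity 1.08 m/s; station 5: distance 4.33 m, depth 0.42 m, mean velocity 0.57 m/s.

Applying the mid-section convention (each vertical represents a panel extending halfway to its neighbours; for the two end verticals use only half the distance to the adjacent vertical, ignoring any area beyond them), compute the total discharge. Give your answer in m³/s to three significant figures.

w_1 = (0.85 − 0.44)/2 = 0.205 m; q_1 = 0.64 × 0.40 × 0.205 = 0.05248 m³/s
w_2 = (2.82 − 0.44)/2 = 1.19 m; q_2 = 0.91 × 0.94 × 1.19 = 1.018 m³/s
w_3 = (3.06 − 0.85)/2 = 1.105 m; q_3 = 1.01 × 1.49 × 1.105 = 1.663 m³/s
w_4 = (4.33 − 2.82)/2 = 0.755 m; q_4 = 1.08 × 1.66 × 0.755 = 1.354 m³/s
w_5 = (4.33 − 3.06)/2 = 0.635 m; q_5 = 0.57 × 0.42 × 0.635 = 0.1520 m³/s
Q = Σ qᵢ = 4.239 m³/s

4.24 m³/s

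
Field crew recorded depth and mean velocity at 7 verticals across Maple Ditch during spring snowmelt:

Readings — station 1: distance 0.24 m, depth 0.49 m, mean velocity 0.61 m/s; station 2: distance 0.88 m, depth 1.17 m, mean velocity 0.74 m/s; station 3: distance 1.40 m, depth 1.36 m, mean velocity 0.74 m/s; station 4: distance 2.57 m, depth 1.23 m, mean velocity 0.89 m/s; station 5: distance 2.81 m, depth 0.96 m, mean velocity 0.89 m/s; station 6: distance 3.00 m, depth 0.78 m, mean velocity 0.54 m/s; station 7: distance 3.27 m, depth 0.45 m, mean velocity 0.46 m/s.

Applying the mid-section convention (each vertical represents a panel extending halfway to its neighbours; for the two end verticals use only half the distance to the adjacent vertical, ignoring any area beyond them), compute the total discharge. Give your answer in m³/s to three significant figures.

w_1 = (0.88 − 0.24)/2 = 0.32 m; q_1 = 0.61 × 0.49 × 0.32 = 0.09565 m³/s
w_2 = (1.40 − 0.24)/2 = 0.58 m; q_2 = 0.74 × 1.17 × 0.58 = 0.5022 m³/s
w_3 = (2.57 − 0.88)/2 = 0.845 m; q_3 = 0.74 × 1.36 × 0.845 = 0.8504 m³/s
w_4 = (2.81 − 1.40)/2 = 0.705 m; q_4 = 0.89 × 1.23 × 0.705 = 0.7718 m³/s
w_5 = (3.00 − 2.57)/2 = 0.215 m; q_5 = 0.89 × 0.96 × 0.215 = 0.1837 m³/s
w_6 = (3.27 − 2.81)/2 = 0.23 m; q_6 = 0.54 × 0.78 × 0.23 = 0.09688 m³/s
w_7 = (3.27 − 3.00)/2 = 0.135 m; q_7 = 0.46 × 0.45 × 0.135 = 0.02795 m³/s
Q = Σ qᵢ = 2.529 m³/s

2.53 m³/s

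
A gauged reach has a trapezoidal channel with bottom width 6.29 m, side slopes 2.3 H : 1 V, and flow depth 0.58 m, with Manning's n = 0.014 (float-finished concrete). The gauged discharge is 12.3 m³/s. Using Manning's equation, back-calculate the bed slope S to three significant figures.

0.00403

A = (b + z·y)·y = (6.29 + 2.3×0.58)×0.58 = 4.422 m²
P = b + 2y√(1+z²) = 6.29 + 2×0.58×√(1+2.3²) = 9.199 m
R = A/P = 4.422/9.199 = 0.4807 m
S = (Q·n / (1·A·R^(2/3)))² = (12.3×0.014 / (1×4.422×0.6136))² = 0.004027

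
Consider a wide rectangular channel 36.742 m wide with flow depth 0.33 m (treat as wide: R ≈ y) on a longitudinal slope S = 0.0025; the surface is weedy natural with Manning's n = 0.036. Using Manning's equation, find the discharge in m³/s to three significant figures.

A = b·y = 36.742 × 0.33 = 12.12 m²
Wide channel: R ≈ y = 0.33 m
Q = (1/n)·A·R^(2/3)·S^(1/2) = (1/0.036) × 12.12 × 0.3300^(2/3) × 0.0025^(1/2) = 8.042 m³/s

8.04 m³/s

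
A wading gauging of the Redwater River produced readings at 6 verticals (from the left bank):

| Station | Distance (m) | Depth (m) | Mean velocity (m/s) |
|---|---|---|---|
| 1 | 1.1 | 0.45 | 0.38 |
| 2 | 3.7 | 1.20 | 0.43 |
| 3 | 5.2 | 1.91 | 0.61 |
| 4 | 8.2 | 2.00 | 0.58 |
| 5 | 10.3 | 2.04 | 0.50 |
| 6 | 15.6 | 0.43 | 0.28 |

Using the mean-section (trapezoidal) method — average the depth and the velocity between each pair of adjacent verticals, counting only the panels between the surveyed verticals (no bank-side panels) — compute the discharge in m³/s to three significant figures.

10.4 m³/s

Panel 1-2: Δb = 2.6 m, d̄ = (0.45+1.20)/2 = 0.825, v̄ = (0.38+0.43)/2 = 0.405 → q = 2.6×0.825×0.405 = 0.8687 m³/s
Panel 2-3: Δb = 1.5 m, d̄ = (1.20+1.91)/2 = 1.555, v̄ = (0.43+0.61)/2 = 0.52 → q = 1.5×1.555×0.52 = 1.213 m³/s
Panel 3-4: Δb = 3 m, d̄ = (1.91+2.00)/2 = 1.955, v̄ = (0.61+0.58)/2 = 0.595 → q = 3×1.955×0.595 = 3.490 m³/s
Panel 4-5: Δb = 2.1 m, d̄ = (2.00+2.04)/2 = 2.02, v̄ = (0.58+0.50)/2 = 0.54 → q = 2.1×2.02×0.54 = 2.291 m³/s
Panel 5-6: Δb = 5.3 m, d̄ = (2.04+0.43)/2 = 1.235, v̄ = (0.50+0.28)/2 = 0.39 → q = 5.3×1.235×0.39 = 2.553 m³/s
Q = Σ q = 10.41 m³/s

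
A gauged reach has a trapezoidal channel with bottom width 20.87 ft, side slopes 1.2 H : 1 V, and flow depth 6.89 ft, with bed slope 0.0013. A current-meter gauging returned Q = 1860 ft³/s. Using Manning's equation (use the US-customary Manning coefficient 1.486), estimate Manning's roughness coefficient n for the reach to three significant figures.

0.0163

A = (b + z·y)·y = (20.87 + 1.2×6.89)×6.89 = 200.8 ft²
P = b + 2y√(1+z²) = 20.87 + 2×6.89×√(1+1.2²) = 42.40 ft
R = A/P = 200.8/42.40 = 4.735 ft
n = (1.486/Q)·A·R^(2/3)·S^(1/2) = (1.486/1860) × 200.8 × 2.820 × 0.03606 = 0.01631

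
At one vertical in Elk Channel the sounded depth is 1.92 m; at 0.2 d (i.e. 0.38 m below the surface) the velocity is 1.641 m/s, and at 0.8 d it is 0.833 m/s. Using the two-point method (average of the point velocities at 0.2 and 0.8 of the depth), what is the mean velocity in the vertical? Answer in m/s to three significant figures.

1.24 m/s

v̄ = (1.641 + 0.833) / 2 = 1.237 m/s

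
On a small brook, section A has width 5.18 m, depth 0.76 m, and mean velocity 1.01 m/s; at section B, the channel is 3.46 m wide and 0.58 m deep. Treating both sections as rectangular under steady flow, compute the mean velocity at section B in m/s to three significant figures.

1.98 m/s

Q = A₁V₁ = (5.18×0.76) × 1.01 = 3.976 m³/s
A₂ = 3.46 × 0.58 = 2.007 m²
V₂ = Q/A₂ = 3.976/2.007 = 1.981 m/s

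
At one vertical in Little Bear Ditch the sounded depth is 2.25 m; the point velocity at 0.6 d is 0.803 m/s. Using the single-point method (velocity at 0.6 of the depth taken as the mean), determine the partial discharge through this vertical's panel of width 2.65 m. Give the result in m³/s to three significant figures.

4.79 m³/s

v̄ = v₀.₆ = 0.803 m/s
q = v̄ × d × w = 0.8030 × 2.25 × 2.65 = 4.788 m³/s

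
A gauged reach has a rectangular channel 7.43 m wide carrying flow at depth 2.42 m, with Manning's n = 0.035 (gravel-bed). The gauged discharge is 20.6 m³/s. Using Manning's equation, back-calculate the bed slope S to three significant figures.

A = b·y = 7.43 × 2.42 = 17.98 m²
P = b + 2y = 7.43 + 2×2.42 = 12.27 m
R = A/P = 17.98/12.27 = 1.465 m
S = (Q·n / (1·A·R^(2/3)))² = (20.6×0.035 / (1×17.98×1.290))² = 0.0009660

0.000966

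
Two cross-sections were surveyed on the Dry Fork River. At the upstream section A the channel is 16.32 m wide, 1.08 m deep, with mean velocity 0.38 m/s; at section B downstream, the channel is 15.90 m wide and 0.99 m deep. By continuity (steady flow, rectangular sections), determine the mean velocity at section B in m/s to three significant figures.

0.425 m/s

Q = A₁V₁ = (16.32×1.08) × 0.38 = 6.698 m³/s
A₂ = 15.90 × 0.99 = 15.74 m²
V₂ = Q/A₂ = 6.698/15.74 = 0.4255 m/s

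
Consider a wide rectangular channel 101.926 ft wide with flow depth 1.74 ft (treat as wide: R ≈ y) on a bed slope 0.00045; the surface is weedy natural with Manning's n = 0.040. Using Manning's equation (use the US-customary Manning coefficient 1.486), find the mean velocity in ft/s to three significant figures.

A = b·y = 101.926 × 1.74 = 177.4 ft²
Wide channel: R ≈ y = 1.74 ft
Q = (1.486/n)·A·R^(2/3)·S^(1/2) = (1.486/0.040) × 177.4 × 1.740^(2/3) × 0.00045^(1/2) = 202.2 ft³/s
V = Q/A = 202.2/177.4 = 1.140 ft/s

1.14 ft/s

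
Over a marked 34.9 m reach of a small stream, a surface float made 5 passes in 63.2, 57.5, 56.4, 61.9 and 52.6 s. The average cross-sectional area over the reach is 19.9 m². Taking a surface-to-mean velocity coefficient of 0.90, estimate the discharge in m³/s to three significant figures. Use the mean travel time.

10.7 m³/s

t̄ = (63.2 + 57.5 + 56.4 + 61.9 + 52.6) / 5 = 58.32 s
v_surface = L / t̄ = 34.9 / 58.32 = 0.5984 m/s
v_mean = 0.90 × 0.5984 = 0.5386 m/s
Q = A × v_mean = 19.9 × 0.5386 = 10.72 m³/s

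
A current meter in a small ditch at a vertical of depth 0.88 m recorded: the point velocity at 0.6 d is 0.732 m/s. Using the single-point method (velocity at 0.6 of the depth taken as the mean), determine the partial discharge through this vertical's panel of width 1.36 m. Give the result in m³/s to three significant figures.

v̄ = v₀.₆ = 0.732 m/s
q = v̄ × d × w = 0.7320 × 0.88 × 1.36 = 0.8761 m³/s

0.876 m³/s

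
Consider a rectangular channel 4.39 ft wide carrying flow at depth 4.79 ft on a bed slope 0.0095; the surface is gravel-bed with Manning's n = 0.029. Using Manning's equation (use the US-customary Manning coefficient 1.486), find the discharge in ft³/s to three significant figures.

138 ft³/s

A = b·y = 4.39 × 4.79 = 21.03 ft²
P = b + 2y = 4.39 + 2×4.79 = 13.97 ft
R = A/P = 21.03/13.97 = 1.505 ft
Q = (1.486/n)·A·R^(2/3)·S^(1/2) = (1.486/0.029) × 21.03 × 1.505^(2/3) × 0.0095^(1/2) = 137.9 ft³/s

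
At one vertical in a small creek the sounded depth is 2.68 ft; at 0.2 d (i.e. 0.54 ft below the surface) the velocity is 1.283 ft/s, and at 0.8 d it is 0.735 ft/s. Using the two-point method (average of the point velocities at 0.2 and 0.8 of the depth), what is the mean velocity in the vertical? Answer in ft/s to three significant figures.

1.01 ft/s

v̄ = (1.283 + 0.735) / 2 = 1.009 ft/s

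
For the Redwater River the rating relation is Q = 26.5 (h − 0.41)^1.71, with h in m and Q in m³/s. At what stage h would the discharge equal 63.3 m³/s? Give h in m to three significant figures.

2.07 m

h − h₀ = (Q/C)^(1/b) = (63.3/26.5)^(1/1.71) = 1.664 m
h = 0.41 + 1.664 = 2.074 m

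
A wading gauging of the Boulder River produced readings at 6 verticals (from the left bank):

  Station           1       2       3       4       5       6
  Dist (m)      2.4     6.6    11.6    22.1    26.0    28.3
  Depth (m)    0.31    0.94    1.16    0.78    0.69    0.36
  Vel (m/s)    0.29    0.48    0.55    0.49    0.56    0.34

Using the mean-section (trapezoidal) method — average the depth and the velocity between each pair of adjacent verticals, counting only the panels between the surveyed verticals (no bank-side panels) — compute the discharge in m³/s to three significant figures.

Panel 1-2: Δb = 4.2 m, d̄ = (0.31+0.94)/2 = 0.625, v̄ = (0.29+0.48)/2 = 0.385 → q = 4.2×0.625×0.385 = 1.011 m³/s
Panel 2-3: Δb = 5 m, d̄ = (0.94+1.16)/2 = 1.05, v̄ = (0.48+0.55)/2 = 0.515 → q = 5×1.05×0.515 = 2.704 m³/s
Panel 3-4: Δb = 10.5 m, d̄ = (1.16+0.78)/2 = 0.97, v̄ = (0.55+0.49)/2 = 0.52 → q = 10.5×0.97×0.52 = 5.296 m³/s
Panel 4-5: Δb = 3.9 m, d̄ = (0.78+0.69)/2 = 0.735, v̄ = (0.49+0.56)/2 = 0.525 → q = 3.9×0.735×0.525 = 1.505 m³/s
Panel 5-6: Δb = 2.3 m, d̄ = (0.69+0.36)/2 = 0.525, v̄ = (0.56+0.34)/2 = 0.45 → q = 2.3×0.525×0.45 = 0.5434 m³/s
Q = Σ q = 11.06 m³/s

11.1 m³/s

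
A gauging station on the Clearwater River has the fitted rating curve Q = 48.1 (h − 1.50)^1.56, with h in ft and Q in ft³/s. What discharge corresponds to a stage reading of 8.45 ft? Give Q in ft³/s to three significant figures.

990 ft³/s

Q = 48.1 × (8.45 − 1.50)^1.56 = 48.1 × 6.95^1.56 = 990.0 ft³/s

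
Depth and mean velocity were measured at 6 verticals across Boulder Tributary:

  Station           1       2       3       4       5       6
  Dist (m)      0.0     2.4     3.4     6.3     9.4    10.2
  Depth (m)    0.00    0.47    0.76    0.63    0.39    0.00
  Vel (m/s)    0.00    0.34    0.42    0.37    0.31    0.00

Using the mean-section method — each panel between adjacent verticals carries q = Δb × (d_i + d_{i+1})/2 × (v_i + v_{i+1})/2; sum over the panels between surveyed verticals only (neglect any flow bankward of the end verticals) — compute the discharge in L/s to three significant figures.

1690 L/s

Panel 1-2: Δb = 2.4 m, d̄ = (0.00+0.47)/2 = 0.235, v̄ = (0.00+0.34)/2 = 0.17 → q = 2.4×0.235×0.17 = 0.09588 m³/s
Panel 2-3: Δb = 1 m, d̄ = (0.47+0.76)/2 = 0.615, v̄ = (0.34+0.42)/2 = 0.38 → q = 1×0.615×0.38 = 0.2337 m³/s
Panel 3-4: Δb = 2.9 m, d̄ = (0.76+0.63)/2 = 0.695, v̄ = (0.42+0.37)/2 = 0.395 → q = 2.9×0.695×0.395 = 0.7961 m³/s
Panel 4-5: Δb = 3.1 m, d̄ = (0.63+0.39)/2 = 0.51, v̄ = (0.37+0.31)/2 = 0.34 → q = 3.1×0.51×0.34 = 0.5375 m³/s
Panel 5-6: Δb = 0.8 m, d̄ = (0.39+0.00)/2 = 0.195, v̄ = (0.31+0.00)/2 = 0.155 → q = 0.8×0.195×0.155 = 0.02418 m³/s
Q = Σ q = 1.687 m³/s
= 1.687 × 1000 = 1687 L/s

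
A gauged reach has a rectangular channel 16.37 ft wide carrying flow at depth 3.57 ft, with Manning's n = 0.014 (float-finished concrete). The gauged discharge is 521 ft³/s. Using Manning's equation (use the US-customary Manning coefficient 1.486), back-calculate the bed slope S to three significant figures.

A = b·y = 16.37 × 3.57 = 58.44 ft²
P = b + 2y = 16.37 + 2×3.57 = 23.51 ft
R = A/P = 58.44/23.51 = 2.486 ft
S = (Q·n / (1.486·A·R^(2/3)))² = (521×0.014 / (1.486×58.44×1.835))² = 0.002095

0.00209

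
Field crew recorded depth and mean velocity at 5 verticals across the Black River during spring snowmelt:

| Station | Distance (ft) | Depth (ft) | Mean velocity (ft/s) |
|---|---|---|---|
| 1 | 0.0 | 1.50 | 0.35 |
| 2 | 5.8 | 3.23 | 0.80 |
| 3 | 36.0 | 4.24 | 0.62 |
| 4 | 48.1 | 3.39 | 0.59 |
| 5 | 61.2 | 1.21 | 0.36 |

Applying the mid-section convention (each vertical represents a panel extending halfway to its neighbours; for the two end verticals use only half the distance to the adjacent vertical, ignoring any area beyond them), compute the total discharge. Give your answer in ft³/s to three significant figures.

w_1 = (5.8 − 0.0)/2 = 2.9 ft; q_1 = 0.35 × 1.50 × 2.9 = 1.523 ft³/s
w_2 = (36.0 − 0.0)/2 = 18 ft; q_2 = 0.80 × 3.23 × 18 = 46.51 ft³/s
w_3 = (48.1 − 5.8)/2 = 21.15 ft; q_3 = 0.62 × 4.24 × 21.15 = 55.60 ft³/s
w_4 = (61.2 − 36.0)/2 = 12.6 ft; q_4 = 0.59 × 3.39 × 12.6 = 25.20 ft³/s
w_5 = (61.2 − 48.1)/2 = 6.55 ft; q_5 = 0.36 × 1.21 × 6.55 = 2.853 ft³/s
Q = Σ qᵢ = 131.7 ft³/s

132 ft³/s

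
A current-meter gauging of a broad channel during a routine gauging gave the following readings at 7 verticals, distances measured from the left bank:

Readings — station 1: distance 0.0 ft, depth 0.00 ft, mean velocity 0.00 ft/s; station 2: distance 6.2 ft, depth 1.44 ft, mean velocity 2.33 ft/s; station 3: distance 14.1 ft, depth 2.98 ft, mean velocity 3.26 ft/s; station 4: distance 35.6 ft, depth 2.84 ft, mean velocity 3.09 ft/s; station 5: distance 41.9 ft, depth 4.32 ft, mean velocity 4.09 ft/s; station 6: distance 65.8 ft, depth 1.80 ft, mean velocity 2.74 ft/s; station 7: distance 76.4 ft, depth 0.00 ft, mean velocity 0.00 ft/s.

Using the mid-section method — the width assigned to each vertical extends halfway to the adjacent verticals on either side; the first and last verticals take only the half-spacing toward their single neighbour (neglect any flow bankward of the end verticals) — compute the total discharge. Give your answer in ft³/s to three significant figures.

640 ft³/s

w_2 = (14.1 − 0.0)/2 = 7.05 ft; q_2 = 2.33 × 1.44 × 7.05 = 23.65 ft³/s
w_3 = (35.6 − 6.2)/2 = 14.7 ft; q_3 = 3.26 × 2.98 × 14.7 = 142.8 ft³/s
w_4 = (41.9 − 14.1)/2 = 13.9 ft; q_4 = 3.09 × 2.84 × 13.9 = 122.0 ft³/s
w_5 = (65.8 − 35.6)/2 = 15.1 ft; q_5 = 4.09 × 4.32 × 15.1 = 266.8 ft³/s
w_6 = (76.4 − 41.9)/2 = 17.25 ft; q_6 = 2.74 × 1.80 × 17.25 = 85.08 ft³/s
Stations 1, 7 contribute zero (depth or velocity is 0).
Q = Σ qᵢ = 640.3 ft³/s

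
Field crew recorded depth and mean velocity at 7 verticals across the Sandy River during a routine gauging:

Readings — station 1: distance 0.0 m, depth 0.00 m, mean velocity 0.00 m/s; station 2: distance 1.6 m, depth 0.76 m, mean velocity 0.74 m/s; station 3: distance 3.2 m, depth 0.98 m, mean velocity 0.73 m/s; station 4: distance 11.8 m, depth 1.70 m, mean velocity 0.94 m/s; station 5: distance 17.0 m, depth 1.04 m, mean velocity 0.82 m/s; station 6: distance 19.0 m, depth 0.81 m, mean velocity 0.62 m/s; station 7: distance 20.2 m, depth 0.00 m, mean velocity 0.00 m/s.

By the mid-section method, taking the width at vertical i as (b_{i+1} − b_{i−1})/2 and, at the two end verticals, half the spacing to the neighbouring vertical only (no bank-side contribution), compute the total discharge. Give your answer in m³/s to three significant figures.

w_2 = (3.2 − 0.0)/2 = 1.6 m; q_2 = 0.74 × 0.76 × 1.6 = 0.8998 m³/s
w_3 = (11.8 − 1.6)/2 = 5.1 m; q_3 = 0.73 × 0.98 × 5.1 = 3.649 m³/s
w_4 = (17.0 − 3.2)/2 = 6.9 m; q_4 = 0.94 × 1.70 × 6.9 = 11.03 m³/s
w_5 = (19.0 − 11.8)/2 = 3.6 m; q_5 = 0.82 × 1.04 × 3.6 = 3.070 m³/s
w_6 = (20.2 − 17.0)/2 = 1.6 m; q_6 = 0.62 × 0.81 × 1.6 = 0.8035 m³/s
Stations 1, 7 contribute zero (depth or velocity is 0).
Q = Σ qᵢ = 19.45 m³/s

19.4 m³/s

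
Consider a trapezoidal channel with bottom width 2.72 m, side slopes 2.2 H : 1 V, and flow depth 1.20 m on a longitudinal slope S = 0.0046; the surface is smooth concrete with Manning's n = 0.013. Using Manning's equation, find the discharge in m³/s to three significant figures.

27.8 m³/s

A = (b + z·y)·y = (2.72 + 2.2×1.20)×1.20 = 6.432 m²
P = b + 2y√(1+z²) = 2.72 + 2×1.20×√(1+2.2²) = 8.520 m
R = A/P = 6.432/8.520 = 0.7549 m
Q = (1/n)·A·R^(2/3)·S^(1/2) = (1/0.013) × 6.432 × 0.7549^(2/3) × 0.0046^(1/2) = 27.82 m³/s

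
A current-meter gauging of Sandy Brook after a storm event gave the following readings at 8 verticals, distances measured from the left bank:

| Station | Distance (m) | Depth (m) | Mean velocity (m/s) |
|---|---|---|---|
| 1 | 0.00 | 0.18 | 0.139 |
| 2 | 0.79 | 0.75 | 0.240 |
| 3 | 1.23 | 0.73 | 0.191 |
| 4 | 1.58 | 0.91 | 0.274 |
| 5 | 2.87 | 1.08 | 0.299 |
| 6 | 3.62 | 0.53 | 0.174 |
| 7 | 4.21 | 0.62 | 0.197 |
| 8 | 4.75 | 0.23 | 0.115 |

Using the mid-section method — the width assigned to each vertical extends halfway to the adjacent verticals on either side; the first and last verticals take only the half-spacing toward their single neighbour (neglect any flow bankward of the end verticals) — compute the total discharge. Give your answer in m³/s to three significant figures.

w_1 = (0.79 − 0.00)/2 = 0.395 m; q_1 = 0.139 × 0.18 × 0.395 = 0.009883 m³/s
w_2 = (1.23 − 0.00)/2 = 0.615 m; q_2 = 0.240 × 0.75 × 0.615 = 0.1107 m³/s
w_3 = (1.58 − 0.79)/2 = 0.395 m; q_3 = 0.191 × 0.73 × 0.395 = 0.05507 m³/s
w_4 = (2.87 − 1.23)/2 = 0.82 m; q_4 = 0.274 × 0.91 × 0.82 = 0.2045 m³/s
w_5 = (3.62 − 1.58)/2 = 1.02 m; q_5 = 0.299 × 1.08 × 1.02 = 0.3294 m³/s
w_6 = (4.21 − 2.87)/2 = 0.67 m; q_6 = 0.174 × 0.53 × 0.67 = 0.06179 m³/s
w_7 = (4.75 − 3.62)/2 = 0.565 m; q_7 = 0.197 × 0.62 × 0.565 = 0.06901 m³/s
w_8 = (4.75 − 4.21)/2 = 0.27 m; q_8 = 0.115 × 0.23 × 0.27 = 0.007142 m³/s
Q = Σ qᵢ = 0.8474 m³/s

0.847 m³/s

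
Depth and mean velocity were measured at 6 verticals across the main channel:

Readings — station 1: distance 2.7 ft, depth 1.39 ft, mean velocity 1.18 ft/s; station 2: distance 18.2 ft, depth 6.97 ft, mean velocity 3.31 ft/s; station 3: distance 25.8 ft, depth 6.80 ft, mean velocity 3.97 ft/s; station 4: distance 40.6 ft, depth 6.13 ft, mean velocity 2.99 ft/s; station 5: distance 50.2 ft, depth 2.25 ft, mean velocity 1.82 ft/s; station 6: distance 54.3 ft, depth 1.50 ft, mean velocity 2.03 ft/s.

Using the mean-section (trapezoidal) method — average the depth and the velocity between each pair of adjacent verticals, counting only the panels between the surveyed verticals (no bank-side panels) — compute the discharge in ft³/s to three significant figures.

780 ft³/s

Panel 1-2: Δb = 15.5 ft, d̄ = (1.39+6.97)/2 = 4.18, v̄ = (1.18+3.31)/2 = 2.245 → q = 15.5×4.18×2.245 = 145.5 ft³/s
Panel 2-3: Δb = 7.6 ft, d̄ = (6.97+6.80)/2 = 6.885, v̄ = (3.31+3.97)/2 = 3.64 → q = 7.6×6.885×3.64 = 190.5 ft³/s
Panel 3-4: Δb = 14.8 ft, d̄ = (6.80+6.13)/2 = 6.465, v̄ = (3.97+2.99)/2 = 3.48 → q = 14.8×6.465×3.48 = 333.0 ft³/s
Panel 4-5: Δb = 9.6 ft, d̄ = (6.13+2.25)/2 = 4.19, v̄ = (2.99+1.82)/2 = 2.405 → q = 9.6×4.19×2.405 = 96.74 ft³/s
Panel 5-6: Δb = 4.1 ft, d̄ = (2.25+1.50)/2 = 1.875, v̄ = (1.82+2.03)/2 = 1.925 → q = 4.1×1.875×1.925 = 14.80 ft³/s
Q = Σ q = 780.4 ft³/s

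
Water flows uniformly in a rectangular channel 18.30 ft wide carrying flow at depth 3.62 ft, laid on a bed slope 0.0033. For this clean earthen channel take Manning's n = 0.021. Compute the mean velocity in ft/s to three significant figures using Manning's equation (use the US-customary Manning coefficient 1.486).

A = b·y = 18.30 × 3.62 = 66.25 ft²
P = b + 2y = 18.30 + 2×3.62 = 25.54 ft
R = A/P = 66.25/25.54 = 2.594 ft
Q = (1.486/n)·A·R^(2/3)·S^(1/2) = (1.486/0.021) × 66.25 × 2.594^(2/3) × 0.0033^(1/2) = 508.4 ft³/s
V = Q/A = 508.4/66.25 = 7.674 ft/s

7.67 ft/s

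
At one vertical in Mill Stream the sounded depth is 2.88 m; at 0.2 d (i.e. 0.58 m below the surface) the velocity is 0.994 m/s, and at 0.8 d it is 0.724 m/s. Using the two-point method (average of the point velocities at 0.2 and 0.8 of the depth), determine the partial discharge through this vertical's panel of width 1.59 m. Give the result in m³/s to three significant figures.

3.93 m³/s

v̄ = (0.994 + 0.724) / 2 = 0.8590 m/s
q = v̄ × d × w = 0.8590 × 2.88 × 1.59 = 3.934 m³/s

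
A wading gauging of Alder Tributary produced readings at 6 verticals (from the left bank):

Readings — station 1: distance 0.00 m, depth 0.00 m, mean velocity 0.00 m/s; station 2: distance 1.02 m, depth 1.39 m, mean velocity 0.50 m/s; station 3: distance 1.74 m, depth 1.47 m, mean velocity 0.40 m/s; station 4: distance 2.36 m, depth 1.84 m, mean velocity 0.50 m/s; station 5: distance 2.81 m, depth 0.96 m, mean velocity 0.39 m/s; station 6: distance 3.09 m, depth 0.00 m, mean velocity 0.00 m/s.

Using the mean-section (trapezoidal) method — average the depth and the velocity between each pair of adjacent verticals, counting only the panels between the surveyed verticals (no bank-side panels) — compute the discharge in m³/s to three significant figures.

1.41 m³/s

Panel 1-2: Δb = 1.02 m, d̄ = (0.00+1.39)/2 = 0.695, v̄ = (0.00+0.50)/2 = 0.25 → q = 1.02×0.695×0.25 = 0.1772 m³/s
Panel 2-3: Δb = 0.72 m, d̄ = (1.39+1.47)/2 = 1.43, v̄ = (0.50+0.40)/2 = 0.45 → q = 0.72×1.43×0.45 = 0.4633 m³/s
Panel 3-4: Δb = 0.62 m, d̄ = (1.47+1.84)/2 = 1.655, v̄ = (0.40+0.50)/2 = 0.45 → q = 0.62×1.655×0.45 = 0.4617 m³/s
Panel 4-5: Δb = 0.45 m, d̄ = (1.84+0.96)/2 = 1.4, v̄ = (0.50+0.39)/2 = 0.445 → q = 0.45×1.4×0.445 = 0.2804 m³/s
Panel 5-6: Δb = 0.28 m, d̄ = (0.96+0.00)/2 = 0.48, v̄ = (0.39+0.00)/2 = 0.195 → q = 0.28×0.48×0.195 = 0.02621 m³/s
Q = Σ q = 1.409 m³/s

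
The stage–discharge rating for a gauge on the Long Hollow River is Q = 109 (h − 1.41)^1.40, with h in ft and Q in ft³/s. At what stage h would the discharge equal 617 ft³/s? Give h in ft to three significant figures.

h − h₀ = (Q/C)^(1/b) = (617/109)^(1/1.40) = 3.450 ft
h = 1.41 + 3.450 = 4.860 ft

4.86 ft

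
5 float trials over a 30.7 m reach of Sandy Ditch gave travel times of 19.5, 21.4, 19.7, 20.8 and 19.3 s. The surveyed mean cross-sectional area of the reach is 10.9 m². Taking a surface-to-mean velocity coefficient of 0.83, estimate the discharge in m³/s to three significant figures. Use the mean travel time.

13.8 m³/s

t̄ = (19.5 + 21.4 + 19.7 + 20.8 + 19.3) / 5 = 20.14 s
v_surface = L / t̄ = 30.7 / 20.14 = 1.524 m/s
v_mean = 0.83 × 1.524 = 1.265 m/s
Q = A × v_mean = 10.9 × 1.265 = 13.79 m³/s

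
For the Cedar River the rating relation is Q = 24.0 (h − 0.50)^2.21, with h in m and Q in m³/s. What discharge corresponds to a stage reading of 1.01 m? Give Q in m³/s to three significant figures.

5.42 m³/s

Q = 24.0 × (1.01 − 0.50)^2.21 = 24.0 × 0.51^2.21 = 5.419 m³/s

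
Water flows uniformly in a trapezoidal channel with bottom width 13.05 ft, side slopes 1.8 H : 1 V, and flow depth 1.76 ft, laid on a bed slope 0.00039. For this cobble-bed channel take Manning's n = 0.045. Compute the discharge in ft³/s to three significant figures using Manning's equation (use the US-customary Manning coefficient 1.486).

23.4 ft³/s

A = (b + z·y)·y = (13.05 + 1.8×1.76)×1.76 = 28.54 ft²
P = b + 2y√(1+z²) = 13.05 + 2×1.76×√(1+1.8²) = 20.30 ft
R = A/P = 28.54/20.30 = 1.406 ft
Q = (1.486/n)·A·R^(2/3)·S^(1/2) = (1.486/0.045) × 28.54 × 1.406^(2/3) × 0.00039^(1/2) = 23.36 ft³/s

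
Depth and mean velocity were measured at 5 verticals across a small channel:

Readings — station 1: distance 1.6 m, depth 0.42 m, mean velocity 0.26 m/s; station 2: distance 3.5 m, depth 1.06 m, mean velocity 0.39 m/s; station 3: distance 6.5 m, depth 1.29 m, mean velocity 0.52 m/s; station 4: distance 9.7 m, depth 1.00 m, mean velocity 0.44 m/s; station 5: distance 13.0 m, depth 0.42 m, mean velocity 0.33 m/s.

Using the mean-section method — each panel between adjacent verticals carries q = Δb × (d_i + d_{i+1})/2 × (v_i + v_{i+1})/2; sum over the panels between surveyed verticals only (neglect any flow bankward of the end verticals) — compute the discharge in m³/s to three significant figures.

4.72 m³/s

Panel 1-2: Δb = 1.9 m, d̄ = (0.42+1.06)/2 = 0.74, v̄ = (0.26+0.39)/2 = 0.325 → q = 1.9×0.74×0.325 = 0.4570 m³/s
Panel 2-3: Δb = 3 m, d̄ = (1.06+1.29)/2 = 1.175, v̄ = (0.39+0.52)/2 = 0.455 → q = 3×1.175×0.455 = 1.604 m³/s
Panel 3-4: Δb = 3.2 m, d̄ = (1.29+1.00)/2 = 1.145, v̄ = (0.52+0.44)/2 = 0.48 → q = 3.2×1.145×0.48 = 1.759 m³/s
Panel 4-5: Δb = 3.3 m, d̄ = (1.00+0.42)/2 = 0.71, v̄ = (0.44+0.33)/2 = 0.385 → q = 3.3×0.71×0.385 = 0.9021 m³/s
Q = Σ q = 4.722 m³/s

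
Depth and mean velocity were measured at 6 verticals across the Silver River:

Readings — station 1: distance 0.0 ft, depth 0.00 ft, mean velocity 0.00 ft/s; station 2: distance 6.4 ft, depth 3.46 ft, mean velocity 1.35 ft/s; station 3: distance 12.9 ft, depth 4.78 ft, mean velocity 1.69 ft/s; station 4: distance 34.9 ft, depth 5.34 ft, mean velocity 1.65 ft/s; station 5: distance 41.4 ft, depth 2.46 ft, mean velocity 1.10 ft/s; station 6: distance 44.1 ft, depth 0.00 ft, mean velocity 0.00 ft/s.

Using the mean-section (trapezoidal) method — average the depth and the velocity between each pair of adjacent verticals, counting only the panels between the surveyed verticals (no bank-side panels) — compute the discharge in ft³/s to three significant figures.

Panel 1-2: Δb = 6.4 ft, d̄ = (0.00+3.46)/2 = 1.73, v̄ = (0.00+1.35)/2 = 0.675 → q = 6.4×1.73×0.675 = 7.474 ft³/s
Panel 2-3: Δb = 6.5 ft, d̄ = (3.46+4.78)/2 = 4.12, v̄ = (1.35+1.69)/2 = 1.52 → q = 6.5×4.12×1.52 = 40.71 ft³/s
Panel 3-4: Δb = 22 ft, d̄ = (4.78+5.34)/2 = 5.06, v̄ = (1.69+1.65)/2 = 1.67 → q = 22×5.06×1.67 = 185.9 ft³/s
Panel 4-5: Δb = 6.5 ft, d̄ = (5.34+2.46)/2 = 3.9, v̄ = (1.65+1.10)/2 = 1.375 → q = 6.5×3.9×1.375 = 34.86 ft³/s
Panel 5-6: Δb = 2.7 ft, d̄ = (2.46+0.00)/2 = 1.23, v̄ = (1.10+0.00)/2 = 0.55 → q = 2.7×1.23×0.55 = 1.827 ft³/s
Q = Σ q = 270.8 ft³/s

271 ft³/s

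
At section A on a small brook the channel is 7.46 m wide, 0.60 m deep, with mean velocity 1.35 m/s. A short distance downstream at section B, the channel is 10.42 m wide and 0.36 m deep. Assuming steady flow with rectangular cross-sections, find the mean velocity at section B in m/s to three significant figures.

1.61 m/s

Q = A₁V₁ = (7.46×0.60) × 1.35 = 6.043 m³/s
A₂ = 10.42 × 0.36 = 3.751 m²
V₂ = Q/A₂ = 6.043/3.751 = 1.611 m/s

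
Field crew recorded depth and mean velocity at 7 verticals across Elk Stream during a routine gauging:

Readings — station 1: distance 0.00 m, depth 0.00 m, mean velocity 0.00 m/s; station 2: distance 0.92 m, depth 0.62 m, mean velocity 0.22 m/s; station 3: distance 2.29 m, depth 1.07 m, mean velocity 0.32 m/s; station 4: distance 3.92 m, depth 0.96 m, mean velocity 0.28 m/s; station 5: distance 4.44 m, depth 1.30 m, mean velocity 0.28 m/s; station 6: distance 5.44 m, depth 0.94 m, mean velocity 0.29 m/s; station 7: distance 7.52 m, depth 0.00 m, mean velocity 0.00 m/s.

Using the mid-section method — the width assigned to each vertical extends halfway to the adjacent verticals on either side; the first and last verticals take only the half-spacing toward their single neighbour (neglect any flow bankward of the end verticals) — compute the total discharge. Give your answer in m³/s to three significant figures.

w_2 = (2.29 − 0.00)/2 = 1.145 m; q_2 = 0.22 × 0.62 × 1.145 = 0.1562 m³/s
w_3 = (3.92 − 0.92)/2 = 1.5 m; q_3 = 0.32 × 1.07 × 1.5 = 0.5136 m³/s
w_4 = (4.44 − 2.29)/2 = 1.075 m; q_4 = 0.28 × 0.96 × 1.075 = 0.2890 m³/s
w_5 = (5.44 − 3.92)/2 = 0.76 m; q_5 = 0.28 × 1.30 × 0.76 = 0.2766 m³/s
w_6 = (7.52 − 4.44)/2 = 1.54 m; q_6 = 0.29 × 0.94 × 1.54 = 0.4198 m³/s
Stations 1, 7 contribute zero (depth or velocity is 0).
Q = Σ qᵢ = 1.655 m³/s

1.66 m³/s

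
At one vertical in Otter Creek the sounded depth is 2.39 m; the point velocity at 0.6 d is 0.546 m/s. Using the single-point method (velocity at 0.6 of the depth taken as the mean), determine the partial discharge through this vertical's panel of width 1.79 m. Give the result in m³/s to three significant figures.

2.34 m³/s

v̄ = v₀.₆ = 0.546 m/s
q = v̄ × d × w = 0.5460 × 2.39 × 1.79 = 2.336 m³/s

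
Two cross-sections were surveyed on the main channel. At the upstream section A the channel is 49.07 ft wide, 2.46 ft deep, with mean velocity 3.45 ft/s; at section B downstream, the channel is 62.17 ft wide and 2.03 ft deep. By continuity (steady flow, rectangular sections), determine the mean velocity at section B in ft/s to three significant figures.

Q = A₁V₁ = (49.07×2.46) × 3.45 = 416.5 ft³/s
A₂ = 62.17 × 2.03 = 126.2 ft²
V₂ = Q/A₂ = 416.5/126.2 = 3.300 ft/s

3.30 ft/s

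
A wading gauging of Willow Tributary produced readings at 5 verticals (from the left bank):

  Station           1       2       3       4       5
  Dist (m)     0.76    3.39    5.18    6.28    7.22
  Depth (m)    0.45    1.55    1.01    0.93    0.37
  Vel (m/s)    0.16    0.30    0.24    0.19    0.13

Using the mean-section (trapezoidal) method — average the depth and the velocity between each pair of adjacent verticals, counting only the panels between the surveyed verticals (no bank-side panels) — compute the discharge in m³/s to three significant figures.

1.55 m³/s

Panel 1-2: Δb = 2.63 m, d̄ = (0.45+1.55)/2 = 1, v̄ = (0.16+0.30)/2 = 0.23 → q = 2.63×1×0.23 = 0.6049 m³/s
Panel 2-3: Δb = 1.79 m, d̄ = (1.55+1.01)/2 = 1.28, v̄ = (0.30+0.24)/2 = 0.27 → q = 1.79×1.28×0.27 = 0.6186 m³/s
Panel 3-4: Δb = 1.1 m, d̄ = (1.01+0.93)/2 = 0.97, v̄ = (0.24+0.19)/2 = 0.215 → q = 1.1×0.97×0.215 = 0.2294 m³/s
Panel 4-5: Δb = 0.94 m, d̄ = (0.93+0.37)/2 = 0.65, v̄ = (0.19+0.13)/2 = 0.16 → q = 0.94×0.65×0.16 = 0.09776 m³/s
Q = Σ q = 1.551 m³/s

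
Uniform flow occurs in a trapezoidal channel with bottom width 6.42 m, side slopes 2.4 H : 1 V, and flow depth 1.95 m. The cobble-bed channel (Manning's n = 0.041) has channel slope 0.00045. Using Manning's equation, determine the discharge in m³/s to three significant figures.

A = (b + z·y)·y = (6.42 + 2.4×1.95)×1.95 = 21.65 m²
P = b + 2y√(1+z²) = 6.42 + 2×1.95×√(1+2.4²) = 16.56 m
R = A/P = 21.65/16.56 = 1.307 m
Q = (1/n)·A·R^(2/3)·S^(1/2) = (1/0.041) × 21.65 × 1.307^(2/3) × 0.00045^(1/2) = 13.39 m³/s

13.4 m³/s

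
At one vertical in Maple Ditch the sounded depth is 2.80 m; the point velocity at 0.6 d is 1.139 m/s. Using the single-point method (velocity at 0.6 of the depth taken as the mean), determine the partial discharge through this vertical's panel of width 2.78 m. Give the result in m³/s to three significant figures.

v̄ = v₀.₆ = 1.139 m/s
q = v̄ × d × w = 1.139 × 2.80 × 2.78 = 8.866 m³/s

8.87 m³/s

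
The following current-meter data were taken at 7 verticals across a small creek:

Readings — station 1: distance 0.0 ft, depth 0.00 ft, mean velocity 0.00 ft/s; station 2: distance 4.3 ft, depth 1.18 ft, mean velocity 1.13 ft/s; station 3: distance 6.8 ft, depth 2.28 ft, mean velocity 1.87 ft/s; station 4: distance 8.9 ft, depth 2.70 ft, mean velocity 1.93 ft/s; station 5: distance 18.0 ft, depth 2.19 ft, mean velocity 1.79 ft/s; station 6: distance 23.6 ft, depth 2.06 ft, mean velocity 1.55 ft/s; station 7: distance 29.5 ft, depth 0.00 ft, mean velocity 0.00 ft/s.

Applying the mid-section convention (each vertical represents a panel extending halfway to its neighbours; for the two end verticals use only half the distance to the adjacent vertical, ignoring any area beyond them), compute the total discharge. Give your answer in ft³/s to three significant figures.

90.7 ft³/s

w_2 = (6.8 − 0.0)/2 = 3.4 ft; q_2 = 1.13 × 1.18 × 3.4 = 4.534 ft³/s
w_3 = (8.9 − 4.3)/2 = 2.3 ft; q_3 = 1.87 × 2.28 × 2.3 = 9.806 ft³/s
w_4 = (18.0 − 6.8)/2 = 5.6 ft; q_4 = 1.93 × 2.70 × 5.6 = 29.18 ft³/s
w_5 = (23.6 − 8.9)/2 = 7.35 ft; q_5 = 1.79 × 2.19 × 7.35 = 28.81 ft³/s
w_6 = (29.5 − 18.0)/2 = 5.75 ft; q_6 = 1.55 × 2.06 × 5.75 = 18.36 ft³/s
Stations 1, 7 contribute zero (depth or velocity is 0).
Q = Σ qᵢ = 90.69 ft³/s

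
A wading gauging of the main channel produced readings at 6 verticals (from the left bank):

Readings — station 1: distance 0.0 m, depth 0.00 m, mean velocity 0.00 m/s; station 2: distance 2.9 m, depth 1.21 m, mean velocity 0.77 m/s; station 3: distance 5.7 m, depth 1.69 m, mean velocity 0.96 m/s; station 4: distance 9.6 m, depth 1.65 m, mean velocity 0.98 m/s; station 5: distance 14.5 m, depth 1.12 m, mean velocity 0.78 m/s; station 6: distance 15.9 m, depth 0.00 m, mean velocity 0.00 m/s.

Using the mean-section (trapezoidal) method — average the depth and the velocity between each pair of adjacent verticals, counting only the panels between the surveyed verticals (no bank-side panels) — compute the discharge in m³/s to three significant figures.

Panel 1-2: Δb = 2.9 m, d̄ = (0.00+1.21)/2 = 0.605, v̄ = (0.00+0.77)/2 = 0.385 → q = 2.9×0.605×0.385 = 0.6755 m³/s
Panel 2-3: Δb = 2.8 m, d̄ = (1.21+1.69)/2 = 1.45, v̄ = (0.77+0.96)/2 = 0.865 → q = 2.8×1.45×0.865 = 3.512 m³/s
Panel 3-4: Δb = 3.9 m, d̄ = (1.69+1.65)/2 = 1.67, v̄ = (0.96+0.98)/2 = 0.97 → q = 3.9×1.67×0.97 = 6.318 m³/s
Panel 4-5: Δb = 4.9 m, d̄ = (1.65+1.12)/2 = 1.385, v̄ = (0.98+0.78)/2 = 0.88 → q = 4.9×1.385×0.88 = 5.972 m³/s
Panel 5-6: Δb = 1.4 m, d̄ = (1.12+0.00)/2 = 0.56, v̄ = (0.78+0.00)/2 = 0.39 → q = 1.4×0.56×0.39 = 0.3058 m³/s
Q = Σ q = 16.78 m³/s

16.8 m³/s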